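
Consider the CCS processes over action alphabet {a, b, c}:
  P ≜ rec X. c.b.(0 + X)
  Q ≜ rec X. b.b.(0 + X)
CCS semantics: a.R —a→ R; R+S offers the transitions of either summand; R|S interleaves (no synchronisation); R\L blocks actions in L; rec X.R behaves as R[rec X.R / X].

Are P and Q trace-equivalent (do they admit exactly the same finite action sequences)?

Reachable graph of P (3 states):
  u0 = rec X. c.b.(0 + X) :: ··c··> u1
  u1 = b.(0 + (rec X. c.b.(0 + X))) :: ··b··> u2
  u2 = 0 + (rec X. c.b.(0 + X)) :: ··c··> u1
Reachable graph of Q (3 states):
  v0 = rec X. b.b.(0 + X) :: ··b··> v1
  v1 = b.(0 + (rec X. b.b.(0 + X))) :: ··b··> v2
  v2 = 0 + (rec X. b.b.(0 + X)) :: ··b··> v1
Run σ = ⟨c⟩ on P: start {u0}
  step 1 (c): {u1}
  — P admits the full trace.
Run σ = ⟨c⟩ on Q: start {v0}
  step 1 (c): no successor for Q

NO — witness ⟨c⟩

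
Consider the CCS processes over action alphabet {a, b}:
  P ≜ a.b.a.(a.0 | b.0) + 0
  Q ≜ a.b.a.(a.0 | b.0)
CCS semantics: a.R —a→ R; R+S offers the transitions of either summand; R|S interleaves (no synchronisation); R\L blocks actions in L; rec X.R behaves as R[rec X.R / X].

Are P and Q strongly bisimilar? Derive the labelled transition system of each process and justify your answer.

P's transition system — 7 states:
  s0 = a.b.a.(a.0 | b.0) + 0 :: =a=> s1
  s1 = b.a.(a.0 | b.0) :: =b=> s2
  s2 = a.(a.0 | b.0) :: =a=> s3
  s3 = a.0 | b.0 :: =a=> s4, =b=> s5
  s4 = 0 | b.0 :: =b=> s6
  s5 = a.0 | 0 :: =a=> s6
  s6 = 0 | 0 :: deadlocked
Q's transition system — 7 states:
  t0 = a.b.a.(a.0 | b.0) :: =a=> t1
  t1 = b.a.(a.0 | b.0) :: =b=> t2
  t2 = a.(a.0 | b.0) :: =a=> t3
  t3 = a.0 | b.0 :: =a=> t4, =b=> t5
  t4 = 0 | b.0 :: =b=> t6
  t5 = a.0 | 0 :: =a=> t6
  t6 = 0 | 0 :: deadlocked
Coarsest stable partition (strong bisimilarity classes):
  B0 = {s0, t0}
  B1 = {s1, t1}
  B2 = {s2, t2}
  B3 = {s3, t3}
  B4 = {s4, t4}
  B5 = {s6, t6}
  B6 = {s5, t5}
s0 ∈ B0, t0 ∈ B0 → same block

YES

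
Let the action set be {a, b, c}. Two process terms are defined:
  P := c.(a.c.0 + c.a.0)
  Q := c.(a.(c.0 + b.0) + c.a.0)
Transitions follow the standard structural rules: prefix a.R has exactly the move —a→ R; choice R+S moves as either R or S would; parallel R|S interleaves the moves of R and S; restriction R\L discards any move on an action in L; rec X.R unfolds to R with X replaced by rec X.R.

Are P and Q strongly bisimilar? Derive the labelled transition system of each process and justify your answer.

LTS(P): 5 reachable states
  m0 = c.(a.c.0 + c.a.0) ⊢ -c-> m1
  m1 = a.c.0 + c.a.0 ⊢ -a-> m2, -c-> m3
  m2 = c.0 ⊢ -c-> m4
  m3 = a.0 ⊢ -a-> m4
  m4 = 0 ⊢ ∅
LTS(Q): 5 reachable states
  n0 = c.(a.(c.0 + b.0) + c.a.0) ⊢ -c-> n1
  n1 = a.(c.0 + b.0) + c.a.0 ⊢ -a-> n2, -c-> n3
  n2 = c.0 + b.0 ⊢ -b-> n4, -c-> n4
  n3 = a.0 ⊢ -a-> n4
  n4 = 0 ⊢ ∅
Bisimilarity quotient blocks:
  B0 = {m0}
  B1 = {m1}
  B2 = {m3, n3}
  B3 = {m4, n4}
  B4 = {m2}
  B5 = {n0}
  B6 = {n1}
  B7 = {n2}
m0 ∈ B0, n0 ∈ B5 → different blocks

P ≁ Q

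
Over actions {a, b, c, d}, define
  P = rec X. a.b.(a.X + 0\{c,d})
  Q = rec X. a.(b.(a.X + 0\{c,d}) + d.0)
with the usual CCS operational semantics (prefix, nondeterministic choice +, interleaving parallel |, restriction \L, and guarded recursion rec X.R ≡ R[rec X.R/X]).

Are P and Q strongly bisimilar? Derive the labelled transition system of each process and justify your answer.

not bisimilar

LTS(P): 3 reachable states
  u0 = rec X. a.b.(a.X + 0\{c,d}) ⊢ -a-> u1
  u1 = b.(a.(rec X. a.b.(a.X + 0\{c,d})) + 0\{c,d}) ⊢ -b-> u2
  u2 = a.(rec X. a.b.(a.X + 0\{c,d})) + 0\{c,d} ⊢ -a-> u0
LTS(Q): 4 reachable states
  v0 = rec X. a.(b.(a.X + 0\{c,d}) + d.0) ⊢ -a-> v1
  v1 = b.(a.(rec X. a.(b.(a.X + 0\{c,d}) + d.0)) + 0\{c,d}) + d.0 ⊢ -b-> v2, -d-> v3
  v2 = a.(rec X. a.(b.(a.X + 0\{c,d}) + d.0)) + 0\{c,d} ⊢ -a-> v0
  v3 = 0 ⊢ ∅
Partition-refinement fixed point:
  B0 = {u0}
  B1 = {u1}
  B2 = {u2}
  B3 = {v0}
  B4 = {v1}
  B5 = {v3}
  B6 = {v2}
u0 ∈ B0, v0 ∈ B3 → different blocks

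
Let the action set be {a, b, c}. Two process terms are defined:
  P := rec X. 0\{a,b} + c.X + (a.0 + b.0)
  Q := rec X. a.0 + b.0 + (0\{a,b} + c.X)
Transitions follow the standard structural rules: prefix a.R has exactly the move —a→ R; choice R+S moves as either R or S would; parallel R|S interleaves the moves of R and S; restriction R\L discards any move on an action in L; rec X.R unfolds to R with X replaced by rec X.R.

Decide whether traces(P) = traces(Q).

P's transition system — 2 states:
  p0 = rec X. 0\{a,b} + c.X + (a.0 + b.0) ⊢ ··a··> p1, ··b··> p1, ··c··> p0
  p1 = 0 ⊢ (no moves)
Q's transition system — 2 states:
  q0 = rec X. a.0 + b.0 + (0\{a,b} + c.X) ⊢ ··a··> q1, ··b··> q1, ··c··> q0
  q1 = 0 ⊢ (no moves)
Partition-refinement fixed point:
  B0 = {p0, q0}
  B1 = {p1, q1}
p0 ∈ B0, q0 ∈ B0 → same block
Bisimilar ⇒ trace-equivalent.

trace-equivalent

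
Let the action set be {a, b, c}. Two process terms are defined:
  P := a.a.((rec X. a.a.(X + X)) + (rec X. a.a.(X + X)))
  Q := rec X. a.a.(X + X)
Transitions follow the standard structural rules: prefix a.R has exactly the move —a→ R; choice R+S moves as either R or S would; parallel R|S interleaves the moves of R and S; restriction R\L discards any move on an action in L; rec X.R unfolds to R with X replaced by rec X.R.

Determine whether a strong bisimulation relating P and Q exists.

P ~ Q

LTS(P): 3 reachable states
  u0 = a.a.((rec X. a.a.(X + X)) + (rec X. a.a.(X + X))) :: -a-> u1
  u1 = a.((rec X. a.a.(X + X)) + (rec X. a.a.(X + X))) :: -a-> u2
  u2 = (rec X. a.a.(X + X)) + (rec X. a.a.(X + X)) :: -a-> u1
LTS(Q): 3 reachable states
  v0 = rec X. a.a.(X + X) :: -a-> v1
  v1 = a.((rec X. a.a.(X + X)) + (rec X. a.a.(X + X))) :: -a-> v2
  v2 = (rec X. a.a.(X + X)) + (rec X. a.a.(X + X)) :: -a-> v1
Coarsest stable partition (strong bisimilarity classes):
  B0 = {u0, u1, u2, v0, v1, v2}
u0 ∈ B0, v0 ∈ B0 → same block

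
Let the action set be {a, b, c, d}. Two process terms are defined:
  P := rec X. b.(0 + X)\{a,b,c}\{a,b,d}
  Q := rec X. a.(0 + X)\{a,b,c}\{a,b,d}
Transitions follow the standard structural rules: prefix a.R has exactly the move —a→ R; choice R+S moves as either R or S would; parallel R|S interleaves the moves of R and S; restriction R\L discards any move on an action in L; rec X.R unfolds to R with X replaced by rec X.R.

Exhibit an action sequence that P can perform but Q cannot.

b

LTS(P): 2 reachable states
  p0 = rec X. b.(0 + X)\{a,b,c}\{a,b,d} → --b--▸ p1
  p1 = (0 + (rec X. b.(0 + X)\{a,b,c}\{a,b,d}))\{a,b,c}\{a,b,d} → stopped
LTS(Q): 2 reachable states
  q0 = rec X. a.(0 + X)\{a,b,c}\{a,b,d} → --a--▸ q1
  q1 = (0 + (rec X. a.(0 + X)\{a,b,c}\{a,b,d}))\{a,b,c}\{a,b,d} → stopped
Executing b from P (initial set {p0}):
  [1] b ⇒ {p1}
  ✓ P
Executing b from Q (initial set {q0}):
  [1] b ⇒ ∅  — Q cannot continue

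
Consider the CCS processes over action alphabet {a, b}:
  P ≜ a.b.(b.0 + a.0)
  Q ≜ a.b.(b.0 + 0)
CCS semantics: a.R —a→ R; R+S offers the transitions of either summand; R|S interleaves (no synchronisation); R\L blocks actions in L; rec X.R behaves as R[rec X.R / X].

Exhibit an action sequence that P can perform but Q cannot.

Reachable graph of P (4 states):
  u0 = a.b.(b.0 + a.0) ⊢ =a=> u1
  u1 = b.(b.0 + a.0) ⊢ =b=> u2
  u2 = b.0 + a.0 ⊢ =a=> u3, =b=> u3
  u3 = 0 ⊢ stopped
Reachable graph of Q (4 states):
  v0 = a.b.(b.0 + 0) ⊢ =a=> v1
  v1 = b.(b.0 + 0) ⊢ =b=> v2
  v2 = b.0 + 0 ⊢ =b=> v3
  v3 = 0 ⊢ stopped
Trace ⟨aba⟩ through P, begin at {u0}:
  step 1 (a): {u1}
  step 2 (b): {u2}
  step 3 (a): {u3}
  P completes σ.
Trace ⟨aba⟩ through Q, begin at {v0}:
  step 1 (a): {v1}
  step 2 (b): {v2}
  step 3 (a): ∅ (Q stuck)

aba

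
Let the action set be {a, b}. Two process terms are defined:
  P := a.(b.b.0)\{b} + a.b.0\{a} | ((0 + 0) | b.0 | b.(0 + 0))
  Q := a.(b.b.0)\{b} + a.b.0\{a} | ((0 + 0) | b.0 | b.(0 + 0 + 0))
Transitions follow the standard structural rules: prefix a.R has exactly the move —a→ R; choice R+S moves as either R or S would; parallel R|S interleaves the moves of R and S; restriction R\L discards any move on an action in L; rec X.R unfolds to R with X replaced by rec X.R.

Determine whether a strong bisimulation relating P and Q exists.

YES

P's transition system — 13 states:
  s0 = a.(b.b.0)\{b} + a.b.0\{a} | ((0 + 0) | b.0 | b.(0 + 0)) → --a--▸ s1, --a--▸ s2, --b--▸ s3, --b--▸ s4
  s1 = (b.b.0)\{b} → ·
  s2 = b.0\{a} | ((0 + 0) | b.0 | b.(0 + 0)) → --b--▸ s5, --b--▸ s6, --b--▸ s7
  s3 = a.b.0\{a} | ((0 + 0) | 0 | b.(0 + 0)) → --a--▸ s6, --b--▸ s8
  s4 = a.b.0\{a} | ((0 + 0) | b.0 | (0 + 0)) → --a--▸ s7, --b--▸ s8
  s5 = 0\{a} | ((0 + 0) | b.0 | b.(0 + 0)) → --b--▸ s10, --b--▸ s9
  s6 = b.0\{a} | ((0 + 0) | 0 | b.(0 + 0)) → --b--▸ s11, --b--▸ s9
  s7 = b.0\{a} | ((0 + 0) | b.0 | (0 + 0)) → --b--▸ s10, --b--▸ s11
  s8 = a.b.0\{a} | ((0 + 0) | 0 | (0 + 0)) → --a--▸ s11
  s9 = 0\{a} | ((0 + 0) | 0 | b.(0 + 0)) → --b--▸ s12
  s10 = 0\{a} | ((0 + 0) | b.0 | (0 + 0)) → --b--▸ s12
  s11 = b.0\{a} | ((0 + 0) | 0 | (0 + 0)) → --b--▸ s12
  s12 = 0\{a} | ((0 + 0) | 0 | (0 + 0)) → ·
Q's transition system — 13 states:
  t0 = a.(b.b.0)\{b} + a.b.0\{a} | ((0 + 0) | b.0 | b.(0 + 0 + 0)) → --a--▸ t1, --a--▸ t2, --b--▸ t3, --b--▸ t4
  t1 = (b.b.0)\{b} → ·
  t2 = b.0\{a} | ((0 + 0) | b.0 | b.(0 + 0 + 0)) → --b--▸ t5, --b--▸ t6, --b--▸ t7
  t3 = a.b.0\{a} | ((0 + 0) | 0 | b.(0 + 0 + 0)) → --a--▸ t6, --b--▸ t8
  t4 = a.b.0\{a} | ((0 + 0) | b.0 | (0 + 0 + 0)) → --a--▸ t7, --b--▸ t8
  t5 = 0\{a} | ((0 + 0) | b.0 | b.(0 + 0 + 0)) → --b--▸ t10, --b--▸ t9
  t6 = b.0\{a} | ((0 + 0) | 0 | b.(0 + 0 + 0)) → --b--▸ t11, --b--▸ t9
  t7 = b.0\{a} | ((0 + 0) | b.0 | (0 + 0 + 0)) → --b--▸ t10, --b--▸ t11
  t8 = a.b.0\{a} | ((0 + 0) | 0 | (0 + 0 + 0)) → --a--▸ t11
  t9 = 0\{a} | ((0 + 0) | 0 | b.(0 + 0 + 0)) → --b--▸ t12
  t10 = 0\{a} | ((0 + 0) | b.0 | (0 + 0 + 0)) → --b--▸ t12
  t11 = b.0\{a} | ((0 + 0) | 0 | (0 + 0 + 0)) → --b--▸ t12
  t12 = 0\{a} | ((0 + 0) | 0 | (0 + 0 + 0)) → ·
Coarsest stable partition (strong bisimilarity classes):
  B0 = {s0, t0}
  B1 = {s3, s4, t3, t4}
  B2 = {s8, t8}
  B3 = {s10, s11, s9, t10, t11, t9}
  B4 = {s1, s12, t1, t12}
  B5 = {s5, s6, s7, t5, t6, t7}
  B6 = {s2, t2}
s0 ∈ B0, t0 ∈ B0 → same block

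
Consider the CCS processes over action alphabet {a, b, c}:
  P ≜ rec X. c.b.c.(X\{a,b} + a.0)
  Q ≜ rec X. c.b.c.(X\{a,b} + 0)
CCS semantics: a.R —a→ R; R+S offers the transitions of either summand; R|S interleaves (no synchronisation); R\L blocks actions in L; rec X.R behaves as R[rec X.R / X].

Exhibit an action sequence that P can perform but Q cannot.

P's transition system — 6 states:
  u0 = rec X. c.b.c.(X\{a,b} + a.0) | -c-> u1
  u1 = b.c.((rec X. c.b.c.(X\{a,b} + a.0))\{a,b} + a.0) | -b-> u2
  u2 = c.((rec X. c.b.c.(X\{a,b} + a.0))\{a,b} + a.0) | -c-> u3
  u3 = (rec X. c.b.c.(X\{a,b} + a.0))\{a,b} + a.0 | -a-> u4, -c-> u5
  u4 = 0 | deadlocked
  u5 = (b.c.((rec X. c.b.c.(X\{a,b} + a.0))\{a,b} + a.0))\{a,b} | deadlocked
Q's transition system — 5 states:
  v0 = rec X. c.b.c.(X\{a,b} + 0) | -c-> v1
  v1 = b.c.((rec X. c.b.c.(X\{a,b} + 0))\{a,b} + 0) | -b-> v2
  v2 = c.((rec X. c.b.c.(X\{a,b} + 0))\{a,b} + 0) | -c-> v3
  v3 = (rec X. c.b.c.(X\{a,b} + 0))\{a,b} + 0 | -c-> v4
  v4 = (b.c.((rec X. c.b.c.(X\{a,b} + 0))\{a,b} + 0))\{a,b} | deadlocked
Trace ⟨cbca⟩ through P, begin at {u0}:
  after c @ step 1: {u1}
  after b @ step 2: {u2}
  after c @ step 3: {u3}
  after a @ step 4: {u4}
  — P admits the full trace.
Trace ⟨cbca⟩ through Q, begin at {v0}:
  after c @ step 1: {v1}
  after b @ step 2: {v2}
  after c @ step 3: {v3}
  after a @ step 4: no successor for Q

cbca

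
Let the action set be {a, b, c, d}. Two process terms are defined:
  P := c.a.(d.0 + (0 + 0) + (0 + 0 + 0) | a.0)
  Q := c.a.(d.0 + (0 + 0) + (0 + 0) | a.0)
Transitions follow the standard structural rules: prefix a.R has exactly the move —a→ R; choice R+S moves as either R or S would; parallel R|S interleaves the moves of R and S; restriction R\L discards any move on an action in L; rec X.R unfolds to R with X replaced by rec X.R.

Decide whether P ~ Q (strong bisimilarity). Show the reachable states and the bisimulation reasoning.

YES

LTS(P): 5 reachable states
  p0 = c.a.(d.0 + (0 + 0) + (0 + 0 + 0) | a.0) ⊢ --c--▸ p1
  p1 = a.(d.0 + (0 + 0) + (0 + 0 + 0) | a.0) ⊢ --a--▸ p2
  p2 = d.0 + (0 + 0) + (0 + 0 + 0) | a.0 ⊢ --a--▸ p3, --d--▸ p4
  p3 = (0 + 0 + 0) | 0 ⊢ (no moves)
  p4 = 0 ⊢ (no moves)
LTS(Q): 5 reachable states
  q0 = c.a.(d.0 + (0 + 0) + (0 + 0) | a.0) ⊢ --c--▸ q1
  q1 = a.(d.0 + (0 + 0) + (0 + 0) | a.0) ⊢ --a--▸ q2
  q2 = d.0 + (0 + 0) + (0 + 0) | a.0 ⊢ --a--▸ q3, --d--▸ q4
  q3 = (0 + 0) | 0 ⊢ (no moves)
  q4 = 0 ⊢ (no moves)
Coarsest stable partition (strong bisimilarity classes):
  B0 = {p0, q0}
  B1 = {p1, q1}
  B2 = {p2, q2}
  B3 = {p3, p4, q3, q4}
p0 ∈ B0, q0 ∈ B0 → same block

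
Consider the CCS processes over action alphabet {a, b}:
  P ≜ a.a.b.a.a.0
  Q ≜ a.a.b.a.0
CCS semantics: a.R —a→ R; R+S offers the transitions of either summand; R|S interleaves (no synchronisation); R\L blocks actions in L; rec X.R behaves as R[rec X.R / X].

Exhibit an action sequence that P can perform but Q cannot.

aabaa

LTS(P): 6 reachable states
  m0 = a.a.b.a.a.0 → --a--▸ m1
  m1 = a.b.a.a.0 → --a--▸ m2
  m2 = b.a.a.0 → --b--▸ m3
  m3 = a.a.0 → --a--▸ m4
  m4 = a.0 → --a--▸ m5
  m5 = 0 → deadlocked
LTS(Q): 5 reachable states
  n0 = a.a.b.a.0 → --a--▸ n1
  n1 = a.b.a.0 → --a--▸ n2
  n2 = b.a.0 → --b--▸ n3
  n3 = a.0 → --a--▸ n4
  n4 = 0 → deadlocked
Executing aabaa from P (initial set {m0}):
  step 1 (a): {m1}
  step 2 (a): {m2}
  step 3 (b): {m3}
  step 4 (a): {m4}
  step 5 (a): {m5}
  P completes σ.
Executing aabaa from Q (initial set {n0}):
  step 1 (a): {n1}
  step 2 (a): {n2}
  step 3 (b): {n3}
  step 4 (a): {n4}
  step 5 (a): ∅  — Q cannot continue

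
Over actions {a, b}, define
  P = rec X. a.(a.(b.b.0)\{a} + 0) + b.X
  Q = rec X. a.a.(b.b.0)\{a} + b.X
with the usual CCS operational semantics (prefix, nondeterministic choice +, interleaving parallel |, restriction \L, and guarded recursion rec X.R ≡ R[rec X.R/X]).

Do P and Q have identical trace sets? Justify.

trace-equivalent

LTS(P): 5 reachable states
  m0 = rec X. a.(a.(b.b.0)\{a} + 0) + b.X :: —a→ m1, —b→ m0
  m1 = a.(b.b.0)\{a} + 0 :: —a→ m2
  m2 = (b.b.0)\{a} :: —b→ m3
  m3 = (b.0)\{a} :: —b→ m4
  m4 = 0\{a} :: ·
LTS(Q): 5 reachable states
  n0 = rec X. a.a.(b.b.0)\{a} + b.X :: —a→ n1, —b→ n0
  n1 = a.(b.b.0)\{a} :: —a→ n2
  n2 = (b.b.0)\{a} :: —b→ n3
  n3 = (b.0)\{a} :: —b→ n4
  n4 = 0\{a} :: ·
Partition-refinement fixed point:
  B0 = {m0, n0}
  B1 = {m1, n1}
  B2 = {m2, n2}
  B3 = {m3, n3}
  B4 = {m4, n4}
m0 ∈ B0, n0 ∈ B0 → same block
Bisimilar ⇒ trace-equivalent.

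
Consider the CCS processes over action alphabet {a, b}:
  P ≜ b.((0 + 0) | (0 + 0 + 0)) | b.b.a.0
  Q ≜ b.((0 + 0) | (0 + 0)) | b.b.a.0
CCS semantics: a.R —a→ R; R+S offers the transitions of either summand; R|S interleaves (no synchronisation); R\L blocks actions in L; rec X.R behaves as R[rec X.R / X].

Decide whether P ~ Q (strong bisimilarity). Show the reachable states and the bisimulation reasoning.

P's transition system — 8 states:
  u0 = b.((0 + 0) | (0 + 0 + 0)) | b.b.a.0 has moves ··b··> u1, ··b··> u2
  u1 = (0 + 0) | (0 + 0 + 0) | b.b.a.0 has moves ··b··> u3
  u2 = b.((0 + 0) | (0 + 0 + 0)) | b.a.0 has moves ··b··> u3, ··b··> u4
  u3 = (0 + 0) | (0 + 0 + 0) | b.a.0 has moves ··b··> u5
  u4 = b.((0 + 0) | (0 + 0 + 0)) | a.0 has moves ··a··> u6, ··b··> u5
  u5 = (0 + 0) | (0 + 0 + 0) | a.0 has moves ··a··> u7
  u6 = b.((0 + 0) | (0 + 0 + 0)) | 0 has moves ··b··> u7
  u7 = (0 + 0) | (0 + 0 + 0) | 0 has moves ∅
Q's transition system — 8 states:
  v0 = b.((0 + 0) | (0 + 0)) | b.b.a.0 has moves ··b··> v1, ··b··> v2
  v1 = (0 + 0) | (0 + 0) | b.b.a.0 has moves ··b··> v3
  v2 = b.((0 + 0) | (0 + 0)) | b.a.0 has moves ··b··> v3, ··b··> v4
  v3 = (0 + 0) | (0 + 0) | b.a.0 has moves ··b··> v5
  v4 = b.((0 + 0) | (0 + 0)) | a.0 has moves ··a··> v6, ··b··> v5
  v5 = (0 + 0) | (0 + 0) | a.0 has moves ··a··> v7
  v6 = b.((0 + 0) | (0 + 0)) | 0 has moves ··b··> v7
  v7 = (0 + 0) | (0 + 0) | 0 has moves ∅
Bisimilarity quotient blocks:
  B0 = {u0, v0}
  B1 = {u2, v2}
  B2 = {u3, v3}
  B3 = {u5, v5}
  B4 = {u7, v7}
  B5 = {u4, v4}
  B6 = {u6, v6}
  B7 = {u1, v1}
u0 ∈ B0, v0 ∈ B0 → same block

P ~ Q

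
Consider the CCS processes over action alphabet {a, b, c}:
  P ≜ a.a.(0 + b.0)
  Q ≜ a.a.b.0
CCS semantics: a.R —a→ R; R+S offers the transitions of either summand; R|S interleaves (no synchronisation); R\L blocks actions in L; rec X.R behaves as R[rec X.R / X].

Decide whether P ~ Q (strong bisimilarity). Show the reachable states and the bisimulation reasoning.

P's transition system — 4 states:
  p0 = a.a.(0 + b.0) has moves --a--▸ p1
  p1 = a.(0 + b.0) has moves --a--▸ p2
  p2 = 0 + b.0 has moves --b--▸ p3
  p3 = 0 has moves ·
Q's transition system — 4 states:
  q0 = a.a.b.0 has moves --a--▸ q1
  q1 = a.b.0 has moves --a--▸ q2
  q2 = b.0 has moves --b--▸ q3
  q3 = 0 has moves ·
Partition-refinement fixed point:
  B0 = {p0, q0}
  B1 = {p1, q1}
  B2 = {p2, q2}
  B3 = {p3, q3}
p0 ∈ B0, q0 ∈ B0 → same block

bisimilar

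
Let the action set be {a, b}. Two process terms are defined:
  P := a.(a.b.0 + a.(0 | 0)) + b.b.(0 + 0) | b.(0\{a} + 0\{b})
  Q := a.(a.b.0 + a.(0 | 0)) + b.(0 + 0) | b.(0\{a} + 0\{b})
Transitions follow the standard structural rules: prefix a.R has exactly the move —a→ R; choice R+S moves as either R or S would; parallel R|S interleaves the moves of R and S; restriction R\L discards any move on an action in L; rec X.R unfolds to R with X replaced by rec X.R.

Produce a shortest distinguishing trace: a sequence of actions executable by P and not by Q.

LTS(P): 10 reachable states
  p0 = a.(a.b.0 + a.(0 | 0)) + b.b.(0 + 0) | b.(0\{a} + 0\{b}) → —a→ p1, —b→ p2, —b→ p3
  p1 = a.b.0 + a.(0 | 0) → —a→ p4, —a→ p5
  p2 = b.(0 + 0) | b.(0\{a} + 0\{b}) → —b→ p6, —b→ p7
  p3 = b.b.(0 + 0) | (0\{a} + 0\{b}) → —b→ p7
  p4 = 0 | 0 → ∅
  p5 = b.0 → —b→ p8
  p6 = (0 + 0) | b.(0\{a} + 0\{b}) → —b→ p9
  p7 = b.(0 + 0) | (0\{a} + 0\{b}) → —b→ p9
  p8 = 0 → ∅
  p9 = (0 + 0) | (0\{a} + 0\{b}) → ∅
LTS(Q): 8 reachable states
  q0 = a.(a.b.0 + a.(0 | 0)) + b.(0 + 0) | b.(0\{a} + 0\{b}) → —a→ q1, —b→ q2, —b→ q3
  q1 = a.b.0 + a.(0 | 0) → —a→ q4, —a→ q5
  q2 = (0 + 0) | b.(0\{a} + 0\{b}) → —b→ q6
  q3 = b.(0 + 0) | (0\{a} + 0\{b}) → —b→ q6
  q4 = 0 | 0 → ∅
  q5 = b.0 → —b→ q7
  q6 = (0 + 0) | (0\{a} + 0\{b}) → ∅
  q7 = 0 → ∅
Executing bbb from P (initial set {p0}):
  step 1 (b): {p2, p3}
  step 2 (b): {p6, p7}
  step 3 (b): {p9}
  — P admits the full trace.
Executing bbb from Q (initial set {q0}):
  step 1 (b): {q2, q3}
  step 2 (b): {q6}
  step 3 (b): ∅  — Q cannot continue

bbb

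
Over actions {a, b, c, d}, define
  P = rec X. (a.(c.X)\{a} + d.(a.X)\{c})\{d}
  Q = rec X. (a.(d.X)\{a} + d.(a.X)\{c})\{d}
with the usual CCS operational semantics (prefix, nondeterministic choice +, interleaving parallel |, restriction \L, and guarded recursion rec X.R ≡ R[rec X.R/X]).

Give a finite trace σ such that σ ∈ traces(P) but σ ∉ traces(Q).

ac

P's transition system — 3 states:
  m0 = rec X. (a.(c.X)\{a} + d.(a.X)\{c})\{d} :: ··a··> m1
  m1 = (c.(rec X. (a.(c.X)\{a} + d.(a.X)\{c})\{d}))\{a}\{d} :: ··c··> m2
  m2 = (rec X. (a.(c.X)\{a} + d.(a.X)\{c})\{d})\{a}\{d} :: (no moves)
Q's transition system — 2 states:
  n0 = rec X. (a.(d.X)\{a} + d.(a.X)\{c})\{d} :: ··a··> n1
  n1 = (d.(rec X. (a.(d.X)\{a} + d.(a.X)\{c})\{d}))\{a}\{d} :: (no moves)
Executing ac from P (initial set {m0}):
  step 1 (a): {m1}
  step 2 (c): {m2}
  — P admits the full trace.
Executing ac from Q (initial set {n0}):
  step 1 (a): {n1}
  step 2 (c): ∅  — Q cannot continue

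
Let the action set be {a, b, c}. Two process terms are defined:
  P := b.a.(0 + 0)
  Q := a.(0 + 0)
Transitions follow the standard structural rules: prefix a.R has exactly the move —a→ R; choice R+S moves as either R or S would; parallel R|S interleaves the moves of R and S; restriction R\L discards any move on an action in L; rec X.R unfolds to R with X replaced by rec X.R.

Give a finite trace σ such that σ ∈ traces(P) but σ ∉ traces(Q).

LTS(P): 3 reachable states
  u0 = b.a.(0 + 0) | —b→ u1
  u1 = a.(0 + 0) | —a→ u2
  u2 = 0 + 0 | ∅
LTS(Q): 2 reachable states
  v0 = a.(0 + 0) | —a→ v1
  v1 = 0 + 0 | ∅
Trace ⟨b⟩ through P, begin at {u0}:
  step 1 (b): {u1}
  ✓ P
Trace ⟨b⟩ through Q, begin at {v0}:
  step 1 (b): no successor for Q

b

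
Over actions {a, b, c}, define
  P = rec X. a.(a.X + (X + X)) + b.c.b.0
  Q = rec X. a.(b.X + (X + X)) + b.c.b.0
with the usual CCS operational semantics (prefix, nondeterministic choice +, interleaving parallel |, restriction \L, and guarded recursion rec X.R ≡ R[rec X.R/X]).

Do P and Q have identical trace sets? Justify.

Reachable graph of P (5 states):
  p0 = rec X. a.(a.X + (X + X)) + b.c.b.0 has moves —a→ p1, —b→ p2
  p1 = a.(rec X. a.(a.X + (X + X)) + b.c.b.0) + ((rec X. a.(a.X + (X + X)) + b.c.b.0) + (rec X. a.(a.X + (X + X)) + b.c.b.0)) has moves —a→ p0, —a→ p1, —b→ p2
  p2 = c.b.0 has moves —c→ p3
  p3 = b.0 has moves —b→ p4
  p4 = 0 has moves deadlocked
Reachable graph of Q (5 states):
  q0 = rec X. a.(b.X + (X + X)) + b.c.b.0 has moves —a→ q1, —b→ q2
  q1 = b.(rec X. a.(b.X + (X + X)) + b.c.b.0) + ((rec X. a.(b.X + (X + X)) + b.c.b.0) + (rec X. a.(b.X + (X + X)) + b.c.b.0)) has moves —a→ q1, —b→ q0, —b→ q2
  q2 = c.b.0 has moves —c→ q3
  q3 = b.0 has moves —b→ q4
  q4 = 0 has moves deadlocked
Executing aba from Q (initial set {q0}):
  step 1 (a): {q1}
  step 2 (b): {q0, q2}
  step 3 (a): {q1}
  — Q admits the full trace.
Executing aba from P (initial set {p0}):
  step 1 (a): {p1}
  step 2 (b): {p2}
  step 3 (a): no successor for P

traces(P) ≠ traces(Q) — witness ⟨aba⟩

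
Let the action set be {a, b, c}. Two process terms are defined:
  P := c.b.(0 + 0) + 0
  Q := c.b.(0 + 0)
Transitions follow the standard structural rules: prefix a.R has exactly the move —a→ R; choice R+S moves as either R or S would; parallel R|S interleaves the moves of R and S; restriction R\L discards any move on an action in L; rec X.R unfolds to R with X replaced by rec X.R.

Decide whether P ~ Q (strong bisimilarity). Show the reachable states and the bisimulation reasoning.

Reachable graph of P (3 states):
  p0 = c.b.(0 + 0) + 0 has moves =c=> p1
  p1 = b.(0 + 0) has moves =b=> p2
  p2 = 0 + 0 has moves (no moves)
Reachable graph of Q (3 states):
  q0 = c.b.(0 + 0) has moves =c=> q1
  q1 = b.(0 + 0) has moves =b=> q2
  q2 = 0 + 0 has moves (no moves)
Bisimilarity quotient blocks:
  B0 = {p0, q0}
  B1 = {p1, q1}
  B2 = {p2, q2}
p0 ∈ B0, q0 ∈ B0 → same block

P ~ Q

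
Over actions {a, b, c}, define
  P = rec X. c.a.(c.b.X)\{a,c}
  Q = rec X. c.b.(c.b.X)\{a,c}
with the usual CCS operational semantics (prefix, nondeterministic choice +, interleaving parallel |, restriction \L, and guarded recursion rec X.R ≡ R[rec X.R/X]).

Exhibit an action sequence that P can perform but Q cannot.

LTS(P): 3 reachable states
  s0 = rec X. c.a.(c.b.X)\{a,c} | -c-> s1
  s1 = a.(c.b.(rec X. c.a.(c.b.X)\{a,c}))\{a,c} | -a-> s2
  s2 = (c.b.(rec X. c.a.(c.b.X)\{a,c}))\{a,c} | ·
LTS(Q): 3 reachable states
  t0 = rec X. c.b.(c.b.X)\{a,c} | -c-> t1
  t1 = b.(c.b.(rec X. c.b.(c.b.X)\{a,c}))\{a,c} | -b-> t2
  t2 = (c.b.(rec X. c.b.(c.b.X)\{a,c}))\{a,c} | ·
Executing ca from P (initial set {s0}):
  [1] c ⇒ {s1}
  [2] a ⇒ {s2}
  P completes σ.
Executing ca from Q (initial set {t0}):
  [1] c ⇒ {t1}
  [2] a ⇒ ∅ (Q stuck)

ca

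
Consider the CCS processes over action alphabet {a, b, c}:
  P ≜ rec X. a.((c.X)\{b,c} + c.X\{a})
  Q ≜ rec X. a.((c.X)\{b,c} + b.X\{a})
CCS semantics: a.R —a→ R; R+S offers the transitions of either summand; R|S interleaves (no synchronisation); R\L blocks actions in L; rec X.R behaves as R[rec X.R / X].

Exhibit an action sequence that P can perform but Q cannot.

ac

LTS(P): 3 reachable states
  p0 = rec X. a.((c.X)\{b,c} + c.X\{a}) → --a--▸ p1
  p1 = (c.(rec X. a.((c.X)\{b,c} + c.X\{a})))\{b,c} + c.(rec X. a.((c.X)\{b,c} + c.X\{a}))\{a} → --c--▸ p2
  p2 = (rec X. a.((c.X)\{b,c} + c.X\{a}))\{a} → deadlocked
LTS(Q): 3 reachable states
  q0 = rec X. a.((c.X)\{b,c} + b.X\{a}) → --a--▸ q1
  q1 = (c.(rec X. a.((c.X)\{b,c} + b.X\{a})))\{b,c} + b.(rec X. a.((c.X)\{b,c} + b.X\{a}))\{a} → --b--▸ q2
  q2 = (rec X. a.((c.X)\{b,c} + b.X\{a}))\{a} → deadlocked
Run σ = ⟨ac⟩ on P: start {p0}
  after a @ step 1: {p1}
  after c @ step 2: {p2}
  P completes σ.
Run σ = ⟨ac⟩ on Q: start {q0}
  after a @ step 1: {q1}
  after c @ step 2: no successor for Q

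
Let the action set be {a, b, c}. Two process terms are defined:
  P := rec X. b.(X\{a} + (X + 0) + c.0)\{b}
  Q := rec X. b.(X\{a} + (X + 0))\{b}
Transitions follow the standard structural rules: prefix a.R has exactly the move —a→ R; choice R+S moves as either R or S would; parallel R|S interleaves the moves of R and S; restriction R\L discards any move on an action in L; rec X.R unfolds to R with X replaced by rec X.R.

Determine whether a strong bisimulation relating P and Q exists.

P's transition system — 3 states:
  m0 = rec X. b.(X\{a} + (X + 0) + c.0)\{b} ⊢ ··b··> m1
  m1 = ((rec X. b.(X\{a} + (X + 0) + c.0)\{b})\{a} + ((rec X. b.(X\{a} + (X + 0) + c.0)\{b}) + 0) + c.0)\{b} ⊢ ··c··> m2
  m2 = 0\{b} ⊢ (no moves)
Q's transition system — 2 states:
  n0 = rec X. b.(X\{a} + (X + 0))\{b} ⊢ ··b··> n1
  n1 = ((rec X. b.(X\{a} + (X + 0))\{b})\{a} + ((rec X. b.(X\{a} + (X + 0))\{b}) + 0))\{b} ⊢ (no moves)
Coarsest stable partition (strong bisimilarity classes):
  B0 = {m0}
  B1 = {m1}
  B2 = {m2, n1}
  B3 = {n0}
m0 ∈ B0, n0 ∈ B3 → different blocks

not bisimilar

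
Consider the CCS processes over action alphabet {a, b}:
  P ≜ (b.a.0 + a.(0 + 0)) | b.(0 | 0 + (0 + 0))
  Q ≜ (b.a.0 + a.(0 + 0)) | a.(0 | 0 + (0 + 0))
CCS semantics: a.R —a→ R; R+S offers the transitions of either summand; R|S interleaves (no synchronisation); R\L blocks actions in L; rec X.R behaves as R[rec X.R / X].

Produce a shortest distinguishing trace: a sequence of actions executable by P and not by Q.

bb

LTS(P): 8 reachable states
  p0 = (b.a.0 + a.(0 + 0)) | b.(0 | 0 + (0 + 0)) → ··a··> p1, ··b··> p2, ··b··> p3
  p1 = (0 + 0) | b.(0 | 0 + (0 + 0)) → ··b··> p4
  p2 = (b.a.0 + a.(0 + 0)) | (0 | 0 + (0 + 0)) → ··a··> p4, ··b··> p5
  p3 = a.0 | b.(0 | 0 + (0 + 0)) → ··a··> p6, ··b··> p5
  p4 = (0 + 0) | (0 | 0 + (0 + 0)) → deadlocked
  p5 = a.0 | (0 | 0 + (0 + 0)) → ··a··> p7
  p6 = 0 | b.(0 | 0 + (0 + 0)) → ··b··> p7
  p7 = 0 | (0 | 0 + (0 + 0)) → deadlocked
LTS(Q): 8 reachable states
  q0 = (b.a.0 + a.(0 + 0)) | a.(0 | 0 + (0 + 0)) → ··a··> q1, ··a··> q2, ··b··> q3
  q1 = (0 + 0) | a.(0 | 0 + (0 + 0)) → ··a··> q4
  q2 = (b.a.0 + a.(0 + 0)) | (0 | 0 + (0 + 0)) → ··a··> q4, ··b··> q5
  q3 = a.0 | a.(0 | 0 + (0 + 0)) → ··a··> q5, ··a··> q6
  q4 = (0 + 0) | (0 | 0 + (0 + 0)) → deadlocked
  q5 = a.0 | (0 | 0 + (0 + 0)) → ··a··> q7
  q6 = 0 | a.(0 | 0 + (0 + 0)) → ··a··> q7
  q7 = 0 | (0 | 0 + (0 + 0)) → deadlocked
Run σ = ⟨bb⟩ on P: start {p0}
  [1] b ⇒ {p2, p3}
  [2] b ⇒ {p5}
  P completes σ.
Run σ = ⟨bb⟩ on Q: start {q0}
  [1] b ⇒ {q3}
  [2] b ⇒ no successor for Q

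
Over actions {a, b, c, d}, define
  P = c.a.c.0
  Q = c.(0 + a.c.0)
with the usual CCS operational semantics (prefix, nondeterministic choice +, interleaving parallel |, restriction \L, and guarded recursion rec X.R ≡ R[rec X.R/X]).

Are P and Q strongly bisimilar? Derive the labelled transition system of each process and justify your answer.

P's transition system — 4 states:
  u0 = c.a.c.0 ⊢ —c→ u1
  u1 = a.c.0 ⊢ —a→ u2
  u2 = c.0 ⊢ —c→ u3
  u3 = 0 ⊢ stopped
Q's transition system — 4 states:
  v0 = c.(0 + a.c.0) ⊢ —c→ v1
  v1 = 0 + a.c.0 ⊢ —a→ v2
  v2 = c.0 ⊢ —c→ v3
  v3 = 0 ⊢ stopped
Coarsest stable partition (strong bisimilarity classes):
  B0 = {u0, v0}
  B1 = {u1, v1}
  B2 = {u2, v2}
  B3 = {u3, v3}
u0 ∈ B0, v0 ∈ B0 → same block

bisimilar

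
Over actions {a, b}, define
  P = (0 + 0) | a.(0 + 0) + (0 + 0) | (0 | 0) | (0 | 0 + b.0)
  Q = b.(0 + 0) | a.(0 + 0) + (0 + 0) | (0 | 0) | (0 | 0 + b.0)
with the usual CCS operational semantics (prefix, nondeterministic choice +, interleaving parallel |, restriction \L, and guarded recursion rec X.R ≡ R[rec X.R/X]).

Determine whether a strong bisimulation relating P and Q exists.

P's transition system — 3 states:
  m0 = (0 + 0) | a.(0 + 0) + (0 + 0) | (0 | 0) | (0 | 0 + b.0) → -a-> m1, -b-> m2
  m1 = (0 + 0) | (0 + 0) → (no moves)
  m2 = (0 + 0) | (0 | 0) | 0 → (no moves)
Q's transition system — 5 states:
  n0 = b.(0 + 0) | a.(0 + 0) + (0 + 0) | (0 | 0) | (0 | 0 + b.0) → -a-> n1, -b-> n2, -b-> n3
  n1 = b.(0 + 0) | (0 + 0) → -b-> n4
  n2 = (0 + 0) | (0 | 0) | 0 → (no moves)
  n3 = (0 + 0) | a.(0 + 0) → -a-> n4
  n4 = (0 + 0) | (0 + 0) → (no moves)
Bisimilarity quotient blocks:
  B0 = {m0}
  B1 = {m1, m2, n2, n4}
  B2 = {n0}
  B3 = {n1}
  B4 = {n3}
m0 ∈ B0, n0 ∈ B2 → different blocks

P ≁ Q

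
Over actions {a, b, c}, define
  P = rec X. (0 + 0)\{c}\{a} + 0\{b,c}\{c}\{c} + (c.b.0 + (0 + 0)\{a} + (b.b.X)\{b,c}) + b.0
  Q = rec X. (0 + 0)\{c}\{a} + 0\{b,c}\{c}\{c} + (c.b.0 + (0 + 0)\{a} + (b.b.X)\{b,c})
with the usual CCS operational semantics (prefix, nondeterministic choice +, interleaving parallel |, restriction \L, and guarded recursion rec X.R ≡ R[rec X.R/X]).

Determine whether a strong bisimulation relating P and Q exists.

NO

LTS(P): 3 reachable states
  s0 = rec X. (0 + 0)\{c}\{a} + 0\{b,c}\{c}\{c} + (c.b.0 + (0 + 0)\{a} + (b.b.X)\{b,c}) + b.0 → =b=> s1, =c=> s2
  s1 = 0 → deadlocked
  s2 = b.0 → =b=> s1
LTS(Q): 3 reachable states
  t0 = rec X. (0 + 0)\{c}\{a} + 0\{b,c}\{c}\{c} + (c.b.0 + (0 + 0)\{a} + (b.b.X)\{b,c}) → =c=> t1
  t1 = b.0 → =b=> t2
  t2 = 0 → deadlocked
Coarsest stable partition (strong bisimilarity classes):
  B0 = {s0}
  B1 = {s1, t2}
  B2 = {s2, t1}
  B3 = {t0}
s0 ∈ B0, t0 ∈ B3 → different blocks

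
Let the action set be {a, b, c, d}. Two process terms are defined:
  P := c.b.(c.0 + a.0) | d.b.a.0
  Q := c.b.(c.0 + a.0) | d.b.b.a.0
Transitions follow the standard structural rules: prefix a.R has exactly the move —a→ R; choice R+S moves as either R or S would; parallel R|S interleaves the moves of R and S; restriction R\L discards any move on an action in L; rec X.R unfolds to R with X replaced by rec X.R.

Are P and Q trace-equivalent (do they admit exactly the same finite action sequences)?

traces(P) ≠ traces(Q) — witness ⟨dba⟩

LTS(P): 16 reachable states
  p0 = c.b.(c.0 + a.0) | d.b.a.0 → --c--▸ p1, --d--▸ p2
  p1 = b.(c.0 + a.0) | d.b.a.0 → --b--▸ p3, --d--▸ p4
  p2 = c.b.(c.0 + a.0) | b.a.0 → --b--▸ p5, --c--▸ p4
  p3 = (c.0 + a.0) | d.b.a.0 → --a--▸ p6, --c--▸ p6, --d--▸ p7
  p4 = b.(c.0 + a.0) | b.a.0 → --b--▸ p7, --b--▸ p8
  p5 = c.b.(c.0 + a.0) | a.0 → --a--▸ p9, --c--▸ p8
  p6 = 0 | d.b.a.0 → --d--▸ p10
  p7 = (c.0 + a.0) | b.a.0 → --a--▸ p10, --b--▸ p11, --c--▸ p10
  p8 = b.(c.0 + a.0) | a.0 → --a--▸ p12, --b--▸ p11
  p9 = c.b.(c.0 + a.0) | 0 → --c--▸ p12
  p10 = 0 | b.a.0 → --b--▸ p13
  p11 = (c.0 + a.0) | a.0 → --a--▸ p13, --a--▸ p14, --c--▸ p13
  p12 = b.(c.0 + a.0) | 0 → --b--▸ p14
  p13 = 0 | a.0 → --a--▸ p15
  p14 = (c.0 + a.0) | 0 → --a--▸ p15, --c--▸ p15
  p15 = 0 | 0 → ∅
LTS(Q): 20 reachable states
  q0 = c.b.(c.0 + a.0) | d.b.b.a.0 → --c--▸ q1, --d--▸ q2
  q1 = b.(c.0 + a.0) | d.b.b.a.0 → --b--▸ q3, --d--▸ q4
  q2 = c.b.(c.0 + a.0) | b.b.a.0 → --b--▸ q5, --c--▸ q4
  q3 = (c.0 + a.0) | d.b.b.a.0 → --a--▸ q6, --c--▸ q6, --d--▸ q7
  q4 = b.(c.0 + a.0) | b.b.a.0 → --b--▸ q7, --b--▸ q8
  q5 = c.b.(c.0 + a.0) | b.a.0 → --b--▸ q9, --c--▸ q8
  q6 = 0 | d.b.b.a.0 → --d--▸ q10
  q7 = (c.0 + a.0) | b.b.a.0 → --a--▸ q10, --b--▸ q11, --c--▸ q10
  q8 = b.(c.0 + a.0) | b.a.0 → --b--▸ q11, --b--▸ q12
  q9 = c.b.(c.0 + a.0) | a.0 → --a--▸ q13, --c--▸ q12
  q10 = 0 | b.b.a.0 → --b--▸ q14
  q11 = (c.0 + a.0) | b.a.0 → --a--▸ q14, --b--▸ q15, --c--▸ q14
  q12 = b.(c.0 + a.0) | a.0 → --a--▸ q16, --b--▸ q15
  q13 = c.b.(c.0 + a.0) | 0 → --c--▸ q16
  q14 = 0 | b.a.0 → --b--▸ q17
  q15 = (c.0 + a.0) | a.0 → --a--▸ q17, --a--▸ q18, --c--▸ q17
  q16 = b.(c.0 + a.0) | 0 → --b--▸ q18
  q17 = 0 | a.0 → --a--▸ q19
  q18 = (c.0 + a.0) | 0 → --a--▸ q19, --c--▸ q19
  q19 = 0 | 0 → ∅
Executing dba from P (initial set {p0}):
  [1] d ⇒ {p2}
  [2] b ⇒ {p5}
  [3] a ⇒ {p9}
  — P admits the full trace.
Executing dba from Q (initial set {q0}):
  [1] d ⇒ {q2}
  [2] b ⇒ {q5}
  [3] a ⇒ no successor for Q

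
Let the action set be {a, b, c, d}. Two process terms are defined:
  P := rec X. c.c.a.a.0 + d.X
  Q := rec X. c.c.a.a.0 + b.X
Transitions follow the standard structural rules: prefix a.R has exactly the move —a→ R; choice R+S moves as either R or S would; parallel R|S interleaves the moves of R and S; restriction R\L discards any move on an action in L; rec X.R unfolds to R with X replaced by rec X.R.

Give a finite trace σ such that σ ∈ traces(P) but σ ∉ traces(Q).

d

P's transition system — 5 states:
  m0 = rec X. c.c.a.a.0 + d.X ⊢ --c--▸ m1, --d--▸ m0
  m1 = c.a.a.0 ⊢ --c--▸ m2
  m2 = a.a.0 ⊢ --a--▸ m3
  m3 = a.0 ⊢ --a--▸ m4
  m4 = 0 ⊢ ∅
Q's transition system — 5 states:
  n0 = rec X. c.c.a.a.0 + b.X ⊢ --b--▸ n0, --c--▸ n1
  n1 = c.a.a.0 ⊢ --c--▸ n2
  n2 = a.a.0 ⊢ --a--▸ n3
  n3 = a.0 ⊢ --a--▸ n4
  n4 = 0 ⊢ ∅
Run σ = ⟨d⟩ on P: start {m0}
  after d @ step 1: {m0}
  ✓ P
Run σ = ⟨d⟩ on Q: start {n0}
  after d @ step 1: ∅  — Q cannot continue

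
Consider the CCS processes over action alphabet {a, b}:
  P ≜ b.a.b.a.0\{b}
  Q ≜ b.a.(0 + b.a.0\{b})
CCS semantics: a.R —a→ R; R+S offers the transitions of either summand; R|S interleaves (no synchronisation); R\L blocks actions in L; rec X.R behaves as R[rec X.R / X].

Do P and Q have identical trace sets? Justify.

YES

P's transition system — 5 states:
  m0 = b.a.b.a.0\{b} :: --b--▸ m1
  m1 = a.b.a.0\{b} :: --a--▸ m2
  m2 = b.a.0\{b} :: --b--▸ m3
  m3 = a.0\{b} :: --a--▸ m4
  m4 = 0\{b} :: stopped
Q's transition system — 5 states:
  n0 = b.a.(0 + b.a.0\{b}) :: --b--▸ n1
  n1 = a.(0 + b.a.0\{b}) :: --a--▸ n2
  n2 = 0 + b.a.0\{b} :: --b--▸ n3
  n3 = a.0\{b} :: --a--▸ n4
  n4 = 0\{b} :: stopped
Partition-refinement fixed point:
  B0 = {m0, n0}
  B1 = {m1, n1}
  B2 = {m2, n2}
  B3 = {m3, n3}
  B4 = {m4, n4}
m0 ∈ B0, n0 ∈ B0 → same block
Bisimilar ⇒ trace-equivalent.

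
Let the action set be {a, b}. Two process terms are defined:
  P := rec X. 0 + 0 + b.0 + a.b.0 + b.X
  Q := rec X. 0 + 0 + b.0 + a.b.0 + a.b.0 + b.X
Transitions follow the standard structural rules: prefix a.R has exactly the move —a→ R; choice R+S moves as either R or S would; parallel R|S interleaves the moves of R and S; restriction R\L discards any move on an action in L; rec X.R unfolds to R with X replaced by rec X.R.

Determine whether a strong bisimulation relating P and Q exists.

LTS(P): 3 reachable states
  u0 = rec X. 0 + 0 + b.0 + a.b.0 + b.X has moves -a-> u1, -b-> u0, -b-> u2
  u1 = b.0 has moves -b-> u2
  u2 = 0 has moves ·
LTS(Q): 3 reachable states
  v0 = rec X. 0 + 0 + b.0 + a.b.0 + a.b.0 + b.X has moves -a-> v1, -b-> v0, -b-> v2
  v1 = b.0 has moves -b-> v2
  v2 = 0 has moves ·
Bisimilarity quotient blocks:
  B0 = {u0, v0}
  B1 = {u1, v1}
  B2 = {u2, v2}
u0 ∈ B0, v0 ∈ B0 → same block

P ~ Q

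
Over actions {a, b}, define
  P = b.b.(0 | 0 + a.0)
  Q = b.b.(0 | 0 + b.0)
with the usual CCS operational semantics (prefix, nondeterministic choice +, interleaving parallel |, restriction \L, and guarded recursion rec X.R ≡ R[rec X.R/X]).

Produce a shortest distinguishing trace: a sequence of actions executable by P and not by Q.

bba

P's transition system — 4 states:
  p0 = b.b.(0 | 0 + a.0) has moves —b→ p1
  p1 = b.(0 | 0 + a.0) has moves —b→ p2
  p2 = 0 | 0 + a.0 has moves —a→ p3
  p3 = 0 has moves ∅
Q's transition system — 4 states:
  q0 = b.b.(0 | 0 + b.0) has moves —b→ q1
  q1 = b.(0 | 0 + b.0) has moves —b→ q2
  q2 = 0 | 0 + b.0 has moves —b→ q3
  q3 = 0 has moves ∅
Trace ⟨bba⟩ through P, begin at {p0}:
  [1] b ⇒ {p1}
  [2] b ⇒ {p2}
  [3] a ⇒ {p3}
  P completes σ.
Trace ⟨bba⟩ through Q, begin at {q0}:
  [1] b ⇒ {q1}
  [2] b ⇒ {q2}
  [3] a ⇒ no successor for Q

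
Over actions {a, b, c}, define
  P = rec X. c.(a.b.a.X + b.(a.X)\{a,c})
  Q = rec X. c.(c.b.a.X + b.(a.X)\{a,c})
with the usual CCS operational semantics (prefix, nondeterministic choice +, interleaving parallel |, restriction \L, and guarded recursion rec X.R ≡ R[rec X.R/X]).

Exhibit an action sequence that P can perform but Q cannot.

LTS(P): 5 reachable states
  s0 = rec X. c.(a.b.a.X + b.(a.X)\{a,c}) ⊢ ··c··> s1
  s1 = a.b.a.(rec X. c.(a.b.a.X + b.(a.X)\{a,c})) + b.(a.(rec X. c.(a.b.a.X + b.(a.X)\{a,c})))\{a,c} ⊢ ··a··> s2, ··b··> s3
  s2 = b.a.(rec X. c.(a.b.a.X + b.(a.X)\{a,c})) ⊢ ··b··> s4
  s3 = (a.(rec X. c.(a.b.a.X + b.(a.X)\{a,c})))\{a,c} ⊢ stopped
  s4 = a.(rec X. c.(a.b.a.X + b.(a.X)\{a,c})) ⊢ ··a··> s0
LTS(Q): 5 reachable states
  t0 = rec X. c.(c.b.a.X + b.(a.X)\{a,c}) ⊢ ··c··> t1
  t1 = c.b.a.(rec X. c.(c.b.a.X + b.(a.X)\{a,c})) + b.(a.(rec X. c.(c.b.a.X + b.(a.X)\{a,c})))\{a,c} ⊢ ··b··> t2, ··c··> t3
  t2 = (a.(rec X. c.(c.b.a.X + b.(a.X)\{a,c})))\{a,c} ⊢ stopped
  t3 = b.a.(rec X. c.(c.b.a.X + b.(a.X)\{a,c})) ⊢ ··b··> t4
  t4 = a.(rec X. c.(c.b.a.X + b.(a.X)\{a,c})) ⊢ ··a··> t0
Executing ca from P (initial set {s0}):
  after c @ step 1: {s1}
  after a @ step 2: {s2}
  ✓ P
Executing ca from Q (initial set {t0}):
  after c @ step 1: {t1}
  after a @ step 2: ∅  — Q cannot continue

ca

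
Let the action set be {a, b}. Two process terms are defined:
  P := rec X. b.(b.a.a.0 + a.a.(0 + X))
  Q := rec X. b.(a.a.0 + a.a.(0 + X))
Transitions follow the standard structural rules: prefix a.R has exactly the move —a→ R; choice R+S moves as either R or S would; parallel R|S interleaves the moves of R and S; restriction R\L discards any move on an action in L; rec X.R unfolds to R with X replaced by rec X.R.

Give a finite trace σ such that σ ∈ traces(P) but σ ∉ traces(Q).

bb

LTS(P): 7 reachable states
  m0 = rec X. b.(b.a.a.0 + a.a.(0 + X)) ⊢ -b-> m1
  m1 = b.a.a.0 + a.a.(0 + (rec X. b.(b.a.a.0 + a.a.(0 + X)))) ⊢ -a-> m2, -b-> m3
  m2 = a.(0 + (rec X. b.(b.a.a.0 + a.a.(0 + X)))) ⊢ -a-> m4
  m3 = a.a.0 ⊢ -a-> m5
  m4 = 0 + (rec X. b.(b.a.a.0 + a.a.(0 + X))) ⊢ -b-> m1
  m5 = a.0 ⊢ -a-> m6
  m6 = 0 ⊢ stopped
LTS(Q): 6 reachable states
  n0 = rec X. b.(a.a.0 + a.a.(0 + X)) ⊢ -b-> n1
  n1 = a.a.0 + a.a.(0 + (rec X. b.(a.a.0 + a.a.(0 + X)))) ⊢ -a-> n2, -a-> n3
  n2 = a.(0 + (rec X. b.(a.a.0 + a.a.(0 + X)))) ⊢ -a-> n4
  n3 = a.0 ⊢ -a-> n5
  n4 = 0 + (rec X. b.(a.a.0 + a.a.(0 + X))) ⊢ -b-> n1
  n5 = 0 ⊢ stopped
Executing bb from P (initial set {m0}):
  [1] b ⇒ {m1}
  [2] b ⇒ {m3}
  P completes σ.
Executing bb from Q (initial set {n0}):
  [1] b ⇒ {n1}
  [2] b ⇒ ∅  — Q cannot continue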